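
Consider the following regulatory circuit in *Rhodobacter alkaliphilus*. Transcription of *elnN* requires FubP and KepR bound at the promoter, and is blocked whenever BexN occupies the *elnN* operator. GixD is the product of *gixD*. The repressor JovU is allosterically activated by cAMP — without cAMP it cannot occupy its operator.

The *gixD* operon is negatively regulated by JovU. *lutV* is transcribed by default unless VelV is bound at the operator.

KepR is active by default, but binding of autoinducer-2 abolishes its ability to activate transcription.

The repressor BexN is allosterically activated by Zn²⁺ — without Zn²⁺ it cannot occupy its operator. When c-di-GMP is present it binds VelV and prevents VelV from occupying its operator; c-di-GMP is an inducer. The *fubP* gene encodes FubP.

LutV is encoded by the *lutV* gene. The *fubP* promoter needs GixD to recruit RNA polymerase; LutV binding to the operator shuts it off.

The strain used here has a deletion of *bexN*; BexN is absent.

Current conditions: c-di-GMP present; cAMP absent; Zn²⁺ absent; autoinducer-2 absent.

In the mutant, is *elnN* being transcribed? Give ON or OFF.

BexN is non-functional in this strain, so it has no effect.
c-di-GMP is present, so VelV is inactive.
With no repressor bound, *lutV* is transcribed.
So LutV is produced and active.
cAMP is absent, so JovU is inactive.
With no repressor bound, *gixD* is transcribed.
So GixD is produced and active.
With repressor LutV bound, *fubP* is not transcribed.
So FubP is not produced.
Autoinducer-2 is absent, so KepR is active.
Required activator FubP is absent, so *elnN* is not transcribed.

OFF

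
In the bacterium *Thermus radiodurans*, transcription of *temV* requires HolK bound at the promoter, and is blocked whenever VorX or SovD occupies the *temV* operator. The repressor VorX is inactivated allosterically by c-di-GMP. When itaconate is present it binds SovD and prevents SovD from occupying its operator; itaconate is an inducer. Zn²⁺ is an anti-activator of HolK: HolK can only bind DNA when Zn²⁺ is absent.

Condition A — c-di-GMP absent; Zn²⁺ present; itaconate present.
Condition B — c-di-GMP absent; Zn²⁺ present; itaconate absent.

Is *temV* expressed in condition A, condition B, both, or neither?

Condition A:
c-di-GMP is absent, so VorX is active.
Zn²⁺ is present, so HolK is inactive.
Itaconate is present, so SovD is inactive.
With repressor VorX bound, *temV* is not transcribed.
→ *temV* is OFF in A.
Condition B:
c-di-GMP is absent, so VorX is active.
Zn²⁺ is present, so HolK is inactive.
Itaconate is absent, so SovD is active.
With repressor VorX bound, *temV* is not transcribed.
→ *temV* is OFF in B.

neither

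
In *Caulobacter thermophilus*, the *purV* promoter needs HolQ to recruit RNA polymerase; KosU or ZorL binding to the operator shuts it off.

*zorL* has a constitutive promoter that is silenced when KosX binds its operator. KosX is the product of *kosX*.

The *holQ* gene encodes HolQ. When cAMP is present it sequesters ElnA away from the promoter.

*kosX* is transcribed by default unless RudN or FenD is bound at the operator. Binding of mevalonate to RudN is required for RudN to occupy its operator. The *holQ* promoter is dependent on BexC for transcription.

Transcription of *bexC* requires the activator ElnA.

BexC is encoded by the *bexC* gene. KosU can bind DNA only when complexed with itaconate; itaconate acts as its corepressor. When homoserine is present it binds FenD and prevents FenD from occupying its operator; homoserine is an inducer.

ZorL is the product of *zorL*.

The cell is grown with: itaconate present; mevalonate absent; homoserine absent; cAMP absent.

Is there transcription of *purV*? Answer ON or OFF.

Itaconate is present, so KosU is active.
cAMP is absent, so ElnA is active.
No repressor is bound and ElnA is active, so *bexC* is transcribed.
So BexC is produced and active.
No repressor is bound and BexC is active, so *holQ* is transcribed.
So HolQ is produced and active.
Mevalonate is absent, so RudN is inactive.
Homoserine is absent, so FenD is active.
With repressor FenD bound, *kosX* is not transcribed.
So KosX is not produced.
With no repressor bound, *zorL* is transcribed.
So ZorL is produced and active.
With repressor KosU bound, *purV* is not transcribed.

OFF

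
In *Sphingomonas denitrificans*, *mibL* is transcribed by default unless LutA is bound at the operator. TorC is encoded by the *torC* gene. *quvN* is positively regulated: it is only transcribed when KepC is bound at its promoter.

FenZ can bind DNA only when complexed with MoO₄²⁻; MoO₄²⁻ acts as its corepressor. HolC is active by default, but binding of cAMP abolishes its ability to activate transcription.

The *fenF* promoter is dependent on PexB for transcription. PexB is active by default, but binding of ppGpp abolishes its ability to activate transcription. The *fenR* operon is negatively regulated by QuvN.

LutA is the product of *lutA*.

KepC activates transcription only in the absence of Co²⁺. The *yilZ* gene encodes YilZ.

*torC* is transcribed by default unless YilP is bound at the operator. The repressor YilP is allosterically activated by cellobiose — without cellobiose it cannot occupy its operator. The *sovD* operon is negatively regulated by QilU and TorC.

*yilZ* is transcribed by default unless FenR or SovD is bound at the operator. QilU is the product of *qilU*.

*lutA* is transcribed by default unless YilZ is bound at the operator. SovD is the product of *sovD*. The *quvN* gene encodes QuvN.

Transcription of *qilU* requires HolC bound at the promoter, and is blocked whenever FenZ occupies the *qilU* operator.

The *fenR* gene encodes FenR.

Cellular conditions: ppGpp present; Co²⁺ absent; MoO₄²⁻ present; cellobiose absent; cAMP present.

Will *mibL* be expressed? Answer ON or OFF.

ON

Co²⁺ is absent, so KepC is active.
No repressor is bound and KepC is active, so *quvN* is transcribed.
So QuvN is produced and active.
With repressor QuvN bound, *fenR* is not transcribed.
So FenR is not produced.
cAMP is present, so HolC is inactive.
MoO₄²⁻ is present, so FenZ is active.
With repressor FenZ bound, *qilU* is not transcribed.
So QilU is not produced.
Cellobiose is absent, so YilP is inactive.
With no repressor bound, *torC* is transcribed.
So TorC is produced and active.
With repressor TorC bound, *sovD* is not transcribed.
So SovD is not produced.
With no repressor bound, *yilZ* is transcribed.
So YilZ is produced and active.
With repressor YilZ bound, *lutA* is not transcribed.
So LutA is not produced.
With no repressor bound, *mibL* is transcribed.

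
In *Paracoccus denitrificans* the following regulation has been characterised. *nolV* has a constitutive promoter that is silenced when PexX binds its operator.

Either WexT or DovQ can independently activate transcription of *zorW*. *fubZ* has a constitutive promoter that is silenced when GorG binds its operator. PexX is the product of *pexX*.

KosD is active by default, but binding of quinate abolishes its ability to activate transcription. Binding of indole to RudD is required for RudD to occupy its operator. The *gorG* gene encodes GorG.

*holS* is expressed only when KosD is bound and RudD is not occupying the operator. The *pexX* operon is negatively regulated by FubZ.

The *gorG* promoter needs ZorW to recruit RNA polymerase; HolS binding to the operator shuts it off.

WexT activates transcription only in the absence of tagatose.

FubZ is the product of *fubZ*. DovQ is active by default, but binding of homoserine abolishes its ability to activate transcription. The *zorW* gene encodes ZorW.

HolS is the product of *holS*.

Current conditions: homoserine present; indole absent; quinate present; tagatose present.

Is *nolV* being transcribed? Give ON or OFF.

Quinate is present, so KosD is inactive.
Indole is absent, so RudD is inactive.
Required activator KosD is absent, so *holS* is not transcribed.
So HolS is not produced.
Tagatose is present, so WexT is inactive.
Homoserine is present, so DovQ is inactive.
No activator is available at the *zorW* promoter, so *zorW* is not transcribed.
So ZorW is not produced.
Required activator ZorW is absent, so *gorG* is not transcribed.
So GorG is not produced.
With no repressor bound, *fubZ* is transcribed.
So FubZ is produced and active.
With repressor FubZ bound, *pexX* is not transcribed.
So PexX is not produced.
With no repressor bound, *nolV* is transcribed.

ON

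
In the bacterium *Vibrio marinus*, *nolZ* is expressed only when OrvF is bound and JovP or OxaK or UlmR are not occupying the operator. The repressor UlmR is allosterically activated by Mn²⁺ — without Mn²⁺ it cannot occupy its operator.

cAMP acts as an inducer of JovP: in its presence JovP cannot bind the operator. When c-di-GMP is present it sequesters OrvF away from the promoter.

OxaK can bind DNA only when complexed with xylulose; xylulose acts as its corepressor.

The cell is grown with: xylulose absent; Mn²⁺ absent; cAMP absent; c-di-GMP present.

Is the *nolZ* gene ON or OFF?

cAMP is absent, so JovP is active.
Xylulose is absent, so OxaK is inactive.
c-di-GMP is present, so OrvF is inactive.
Mn²⁺ is absent, so UlmR is inactive.
With repressor JovP bound, *nolZ* is not transcribed.

OFF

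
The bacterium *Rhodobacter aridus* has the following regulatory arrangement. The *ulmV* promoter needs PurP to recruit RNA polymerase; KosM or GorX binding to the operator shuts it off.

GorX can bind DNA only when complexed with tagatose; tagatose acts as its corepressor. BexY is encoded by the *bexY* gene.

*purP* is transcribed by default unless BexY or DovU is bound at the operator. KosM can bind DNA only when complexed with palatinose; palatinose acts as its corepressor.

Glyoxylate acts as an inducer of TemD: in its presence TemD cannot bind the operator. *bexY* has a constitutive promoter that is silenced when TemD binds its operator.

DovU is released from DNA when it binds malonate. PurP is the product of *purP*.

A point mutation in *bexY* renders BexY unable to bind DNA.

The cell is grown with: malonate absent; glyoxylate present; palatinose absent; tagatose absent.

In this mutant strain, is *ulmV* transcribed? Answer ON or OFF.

Palatinose is absent, so KosM is inactive.
Tagatose is absent, so GorX is inactive.
BexY is non-functional in this strain, so it has no effect.
Malonate is absent, so DovU is active.
With repressor DovU bound, *purP* is not transcribed.
So PurP is not produced.
Required activator PurP is absent, so *ulmV* is not transcribed.

OFF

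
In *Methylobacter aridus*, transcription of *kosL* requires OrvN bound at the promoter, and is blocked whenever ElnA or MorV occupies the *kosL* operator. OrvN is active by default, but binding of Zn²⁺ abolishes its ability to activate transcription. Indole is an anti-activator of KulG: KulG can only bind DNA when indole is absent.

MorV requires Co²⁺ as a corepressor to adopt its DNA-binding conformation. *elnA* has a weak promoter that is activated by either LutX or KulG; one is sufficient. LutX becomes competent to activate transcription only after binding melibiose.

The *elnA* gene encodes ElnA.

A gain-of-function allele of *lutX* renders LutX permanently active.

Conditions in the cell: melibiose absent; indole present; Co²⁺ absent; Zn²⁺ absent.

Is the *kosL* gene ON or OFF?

OFF

LutX is constitutively active in this strain.
Indole is present, so KulG is inactive.
Activator LutX is present, so *elnA* is transcribed.
So ElnA is produced and active.
Zn²⁺ is absent, so OrvN is active.
Co²⁺ is absent, so MorV is inactive.
With repressor ElnA bound, *kosL* is not transcribed.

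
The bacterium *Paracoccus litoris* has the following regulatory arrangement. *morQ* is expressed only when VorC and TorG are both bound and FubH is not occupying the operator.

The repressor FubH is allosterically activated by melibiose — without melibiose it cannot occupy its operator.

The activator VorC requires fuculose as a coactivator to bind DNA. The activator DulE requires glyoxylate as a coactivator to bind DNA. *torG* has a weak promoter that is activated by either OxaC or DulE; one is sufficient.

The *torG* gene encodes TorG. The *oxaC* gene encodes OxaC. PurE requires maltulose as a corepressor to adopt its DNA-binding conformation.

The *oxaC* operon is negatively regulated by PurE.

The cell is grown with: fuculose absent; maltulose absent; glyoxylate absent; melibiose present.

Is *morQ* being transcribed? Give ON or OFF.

Fuculose is absent, so VorC is inactive.
Maltulose is absent, so PurE is inactive.
With no repressor bound, *oxaC* is transcribed.
So OxaC is produced and active.
Glyoxylate is absent, so DulE is inactive.
Activator OxaC is present, so *torG* is transcribed.
So TorG is produced and active.
Melibiose is present, so FubH is active.
With repressor FubH bound, *morQ* is not transcribed.

OFF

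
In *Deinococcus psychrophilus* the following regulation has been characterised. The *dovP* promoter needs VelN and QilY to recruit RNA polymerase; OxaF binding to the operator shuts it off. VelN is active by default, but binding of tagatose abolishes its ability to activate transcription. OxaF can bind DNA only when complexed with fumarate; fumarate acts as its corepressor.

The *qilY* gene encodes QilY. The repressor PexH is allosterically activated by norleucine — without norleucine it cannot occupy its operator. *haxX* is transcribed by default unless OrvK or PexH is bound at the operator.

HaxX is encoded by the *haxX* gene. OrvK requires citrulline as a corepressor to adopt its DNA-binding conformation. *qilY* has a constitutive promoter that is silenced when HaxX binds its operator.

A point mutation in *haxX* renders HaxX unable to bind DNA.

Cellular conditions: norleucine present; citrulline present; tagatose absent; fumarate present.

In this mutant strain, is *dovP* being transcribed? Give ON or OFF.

OFF

Tagatose is absent, so VelN is active.
HaxX is non-functional in this strain, so it has no effect.
With no repressor bound, *qilY* is transcribed.
So QilY is produced and active.
Fumarate is present, so OxaF is active.
With repressor OxaF bound, *dovP* is not transcribed.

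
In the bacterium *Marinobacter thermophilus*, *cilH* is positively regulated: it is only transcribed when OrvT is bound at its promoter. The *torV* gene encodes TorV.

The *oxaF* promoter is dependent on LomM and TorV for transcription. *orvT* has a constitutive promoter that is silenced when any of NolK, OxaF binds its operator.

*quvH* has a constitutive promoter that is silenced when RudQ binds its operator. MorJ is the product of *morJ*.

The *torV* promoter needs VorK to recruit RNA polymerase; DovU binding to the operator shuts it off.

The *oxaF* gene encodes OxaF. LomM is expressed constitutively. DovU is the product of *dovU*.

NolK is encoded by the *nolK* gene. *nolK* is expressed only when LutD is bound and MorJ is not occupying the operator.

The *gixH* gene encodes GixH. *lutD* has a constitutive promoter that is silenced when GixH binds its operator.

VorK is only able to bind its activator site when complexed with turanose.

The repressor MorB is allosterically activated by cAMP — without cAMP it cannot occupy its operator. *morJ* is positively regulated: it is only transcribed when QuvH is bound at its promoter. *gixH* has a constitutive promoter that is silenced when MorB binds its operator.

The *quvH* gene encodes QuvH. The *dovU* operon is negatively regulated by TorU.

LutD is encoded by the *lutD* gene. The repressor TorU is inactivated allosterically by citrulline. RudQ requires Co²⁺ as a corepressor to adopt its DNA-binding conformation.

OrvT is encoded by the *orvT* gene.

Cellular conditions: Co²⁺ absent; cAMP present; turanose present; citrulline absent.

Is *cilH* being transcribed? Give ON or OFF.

OFF

Co²⁺ is absent, so RudQ is inactive.
With no repressor bound, *quvH* is transcribed.
So QuvH is produced and active.
No repressor is bound and QuvH is active, so *morJ* is transcribed.
So MorJ is produced and active.
cAMP is present, so MorB is active.
With repressor MorB bound, *gixH* is not transcribed.
So GixH is not produced.
With no repressor bound, *lutD* is transcribed.
So LutD is produced and active.
With repressor MorJ bound, *nolK* is not transcribed.
So NolK is not produced.
LomM is produced constitutively and is active.
Citrulline is absent, so TorU is active.
With repressor TorU bound, *dovU* is not transcribed.
So DovU is not produced.
Turanose is present, so VorK is active.
No repressor is bound and VorK is active, so *torV* is transcribed.
So TorV is produced and active.
No repressor is bound and LomM and TorV are active, so *oxaF* is transcribed.
So OxaF is produced and active.
With repressor OxaF bound, *orvT* is not transcribed.
So OrvT is not produced.
Required activator OrvT is absent, so *cilH* is not transcribed.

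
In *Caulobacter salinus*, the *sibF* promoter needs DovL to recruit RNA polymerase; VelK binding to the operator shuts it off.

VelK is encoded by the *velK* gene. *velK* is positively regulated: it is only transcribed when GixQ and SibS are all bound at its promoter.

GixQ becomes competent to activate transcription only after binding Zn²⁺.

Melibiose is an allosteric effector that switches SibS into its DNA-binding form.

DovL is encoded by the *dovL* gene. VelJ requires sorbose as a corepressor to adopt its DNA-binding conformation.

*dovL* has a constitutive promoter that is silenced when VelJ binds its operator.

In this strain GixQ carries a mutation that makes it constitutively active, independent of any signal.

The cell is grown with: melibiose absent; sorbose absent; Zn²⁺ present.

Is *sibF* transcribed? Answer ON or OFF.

ON

GixQ is constitutively active in this strain.
Melibiose is absent, so SibS is inactive.
Required activator SibS is absent, so *velK* is not transcribed.
So VelK is not produced.
Sorbose is absent, so VelJ is inactive.
With no repressor bound, *dovL* is transcribed.
So DovL is produced and active.
No repressor is bound and DovL is active, so *sibF* is transcribed.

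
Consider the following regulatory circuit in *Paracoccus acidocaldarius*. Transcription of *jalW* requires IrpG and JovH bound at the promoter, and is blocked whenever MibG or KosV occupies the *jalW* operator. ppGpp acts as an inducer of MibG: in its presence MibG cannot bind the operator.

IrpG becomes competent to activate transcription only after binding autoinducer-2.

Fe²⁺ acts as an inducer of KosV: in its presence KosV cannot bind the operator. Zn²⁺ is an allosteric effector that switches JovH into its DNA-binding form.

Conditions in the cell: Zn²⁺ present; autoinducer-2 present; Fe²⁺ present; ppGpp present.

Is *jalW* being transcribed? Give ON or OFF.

ON

Autoinducer-2 is present, so IrpG is active.
ppGpp is present, so MibG is inactive.
Fe²⁺ is present, so KosV is inactive.
Zn²⁺ is present, so JovH is active.
No repressor is bound and IrpG and JovH are active, so *jalW* is transcribed.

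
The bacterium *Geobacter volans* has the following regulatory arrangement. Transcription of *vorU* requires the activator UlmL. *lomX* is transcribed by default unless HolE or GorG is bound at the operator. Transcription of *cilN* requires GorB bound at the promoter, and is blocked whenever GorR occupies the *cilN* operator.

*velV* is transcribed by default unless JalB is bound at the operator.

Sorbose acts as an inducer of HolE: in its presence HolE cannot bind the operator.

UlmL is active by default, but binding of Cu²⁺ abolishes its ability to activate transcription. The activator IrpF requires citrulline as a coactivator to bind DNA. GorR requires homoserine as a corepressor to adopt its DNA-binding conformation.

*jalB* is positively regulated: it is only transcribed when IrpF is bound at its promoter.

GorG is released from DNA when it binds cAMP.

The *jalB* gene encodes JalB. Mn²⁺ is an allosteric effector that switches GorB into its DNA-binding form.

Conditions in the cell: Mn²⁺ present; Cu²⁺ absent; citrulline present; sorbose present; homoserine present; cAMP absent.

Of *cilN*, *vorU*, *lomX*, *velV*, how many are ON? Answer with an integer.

1

Homoserine is present, so GorR is active.
Mn²⁺ is present, so GorB is active.
With repressor GorR bound, *cilN* is not transcribed.
→ *cilN* is OFF.
Cu²⁺ is absent, so UlmL is active.
No repressor is bound and UlmL is active, so *vorU* is transcribed.
→ *vorU* is ON.
Sorbose is present, so HolE is inactive.
cAMP is absent, so GorG is active.
With repressor GorG bound, *lomX* is not transcribed.
→ *lomX* is OFF.
Citrulline is present, so IrpF is active.
No repressor is bound and IrpF is active, so *jalB* is transcribed.
So JalB is produced and active.
With repressor JalB bound, *velV* is not transcribed.
→ *velV* is OFF.
1 of the 4 genes is transcribed.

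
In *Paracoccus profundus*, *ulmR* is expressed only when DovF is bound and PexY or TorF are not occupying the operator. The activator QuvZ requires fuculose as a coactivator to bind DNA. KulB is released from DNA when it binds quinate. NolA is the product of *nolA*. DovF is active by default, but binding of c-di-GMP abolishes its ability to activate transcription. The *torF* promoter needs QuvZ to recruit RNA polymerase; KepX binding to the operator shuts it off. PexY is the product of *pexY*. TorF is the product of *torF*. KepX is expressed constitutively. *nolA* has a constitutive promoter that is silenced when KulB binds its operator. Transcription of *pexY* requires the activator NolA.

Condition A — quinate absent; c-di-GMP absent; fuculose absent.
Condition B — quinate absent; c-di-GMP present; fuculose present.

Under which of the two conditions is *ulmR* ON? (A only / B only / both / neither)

A only

Condition A:
Quinate is absent, so KulB is active.
With repressor KulB bound, *nolA* is not transcribed.
So NolA is not produced.
Required activator NolA is absent, so *pexY* is not transcribed.
So PexY is not produced.
c-di-GMP is absent, so DovF is active.
Fuculose is absent, so QuvZ is inactive.
KepX is produced constitutively and is active.
With repressor KepX bound, *torF* is not transcribed.
So TorF is not produced.
No repressor is bound and DovF is active, so *ulmR* is transcribed.
→ *ulmR* is ON in A.
Condition B:
Quinate is absent, so KulB is active.
With repressor KulB bound, *nolA* is not transcribed.
So NolA is not produced.
Required activator NolA is absent, so *pexY* is not transcribed.
So PexY is not produced.
c-di-GMP is present, so DovF is inactive.
Fuculose is present, so QuvZ is active.
KepX is produced constitutively and is active.
With repressor KepX bound, *torF* is not transcribed.
So TorF is not produced.
Required activator DovF is absent, so *ulmR* is not transcribed.
→ *ulmR* is OFF in B.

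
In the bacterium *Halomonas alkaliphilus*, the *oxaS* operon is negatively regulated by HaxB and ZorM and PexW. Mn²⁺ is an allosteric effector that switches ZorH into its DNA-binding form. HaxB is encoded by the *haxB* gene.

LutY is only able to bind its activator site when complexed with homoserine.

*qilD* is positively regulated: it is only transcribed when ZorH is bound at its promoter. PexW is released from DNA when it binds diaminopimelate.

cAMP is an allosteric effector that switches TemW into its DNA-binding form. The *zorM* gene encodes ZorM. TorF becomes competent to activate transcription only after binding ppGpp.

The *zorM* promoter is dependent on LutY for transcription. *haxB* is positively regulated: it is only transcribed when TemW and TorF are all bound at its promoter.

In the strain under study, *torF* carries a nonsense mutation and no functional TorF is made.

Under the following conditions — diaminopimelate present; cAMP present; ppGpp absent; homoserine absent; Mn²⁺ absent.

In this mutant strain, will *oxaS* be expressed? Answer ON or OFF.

ON

cAMP is present, so TemW is active.
TorF is non-functional in this strain, so it has no effect.
Required activator TorF is absent, so *haxB* is not transcribed.
So HaxB is not produced.
Homoserine is absent, so LutY is inactive.
Required activator LutY is absent, so *zorM* is not transcribed.
So ZorM is not produced.
Diaminopimelate is present, so PexW is inactive.
With no repressor bound, *oxaS* is transcribed.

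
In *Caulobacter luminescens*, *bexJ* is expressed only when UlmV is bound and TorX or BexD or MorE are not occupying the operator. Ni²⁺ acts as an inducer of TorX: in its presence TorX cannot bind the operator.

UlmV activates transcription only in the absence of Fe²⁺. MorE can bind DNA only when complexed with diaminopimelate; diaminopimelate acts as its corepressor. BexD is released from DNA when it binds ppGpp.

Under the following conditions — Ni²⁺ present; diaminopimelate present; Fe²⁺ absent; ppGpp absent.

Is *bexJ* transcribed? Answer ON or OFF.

OFF

Ni²⁺ is present, so TorX is inactive.
ppGpp is absent, so BexD is active.
Fe²⁺ is absent, so UlmV is active.
Diaminopimelate is present, so MorE is active.
With repressor BexD bound, *bexJ* is not transcribed.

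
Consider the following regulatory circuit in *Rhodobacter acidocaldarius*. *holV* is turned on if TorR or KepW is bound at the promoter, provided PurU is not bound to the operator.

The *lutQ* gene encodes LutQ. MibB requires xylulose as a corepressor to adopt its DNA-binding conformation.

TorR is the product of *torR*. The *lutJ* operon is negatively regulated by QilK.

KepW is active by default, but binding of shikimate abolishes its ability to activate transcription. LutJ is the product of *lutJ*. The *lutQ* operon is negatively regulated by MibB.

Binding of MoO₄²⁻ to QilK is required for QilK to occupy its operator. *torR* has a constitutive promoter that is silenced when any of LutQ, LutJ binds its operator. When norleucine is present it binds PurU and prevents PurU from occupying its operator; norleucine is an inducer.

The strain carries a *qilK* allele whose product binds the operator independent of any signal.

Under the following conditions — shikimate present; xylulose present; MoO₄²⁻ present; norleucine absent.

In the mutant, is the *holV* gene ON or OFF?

OFF

Xylulose is present, so MibB is active.
With repressor MibB bound, *lutQ* is not transcribed.
So LutQ is not produced.
QilK is constitutively active in this strain.
With repressor QilK bound, *lutJ* is not transcribed.
So LutJ is not produced.
With no repressor bound, *torR* is transcribed.
So TorR is produced and active.
Shikimate is present, so KepW is inactive.
Norleucine is absent, so PurU is active.
With repressor PurU bound, *holV* is not transcribed.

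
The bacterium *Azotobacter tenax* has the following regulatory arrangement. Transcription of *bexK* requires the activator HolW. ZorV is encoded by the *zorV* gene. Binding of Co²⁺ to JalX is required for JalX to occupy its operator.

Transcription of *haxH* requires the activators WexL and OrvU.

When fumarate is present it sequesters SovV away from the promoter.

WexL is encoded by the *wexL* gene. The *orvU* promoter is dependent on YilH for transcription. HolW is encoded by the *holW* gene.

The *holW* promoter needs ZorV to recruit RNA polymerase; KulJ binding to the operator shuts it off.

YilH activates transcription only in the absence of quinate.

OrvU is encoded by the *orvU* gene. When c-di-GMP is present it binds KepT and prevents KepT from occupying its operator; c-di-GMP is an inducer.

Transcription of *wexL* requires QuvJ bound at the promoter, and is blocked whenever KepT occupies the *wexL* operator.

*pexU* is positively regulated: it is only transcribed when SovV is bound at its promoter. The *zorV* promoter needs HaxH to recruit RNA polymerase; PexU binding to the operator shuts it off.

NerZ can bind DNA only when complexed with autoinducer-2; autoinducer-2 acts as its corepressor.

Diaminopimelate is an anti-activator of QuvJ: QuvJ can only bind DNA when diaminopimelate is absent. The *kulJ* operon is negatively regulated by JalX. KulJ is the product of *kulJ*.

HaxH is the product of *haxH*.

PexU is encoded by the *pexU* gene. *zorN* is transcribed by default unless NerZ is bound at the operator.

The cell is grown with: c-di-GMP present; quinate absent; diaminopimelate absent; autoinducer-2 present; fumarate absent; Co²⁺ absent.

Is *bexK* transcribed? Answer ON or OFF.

OFF

c-di-GMP is present, so KepT is inactive.
Diaminopimelate is absent, so QuvJ is active.
No repressor is bound and QuvJ is active, so *wexL* is transcribed.
So WexL is produced and active.
Quinate is absent, so YilH is active.
No repressor is bound and YilH is active, so *orvU* is transcribed.
So OrvU is produced and active.
No repressor is bound and WexL and OrvU are active, so *haxH* is transcribed.
So HaxH is produced and active.
Fumarate is absent, so SovV is active.
No repressor is bound and SovV is active, so *pexU* is transcribed.
So PexU is produced and active.
With repressor PexU bound, *zorV* is not transcribed.
So ZorV is not produced.
Co²⁺ is absent, so JalX is inactive.
With no repressor bound, *kulJ* is transcribed.
So KulJ is produced and active.
With repressor KulJ bound, *holW* is not transcribed.
So HolW is not produced.
Required activator HolW is absent, so *bexK* is not transcribed.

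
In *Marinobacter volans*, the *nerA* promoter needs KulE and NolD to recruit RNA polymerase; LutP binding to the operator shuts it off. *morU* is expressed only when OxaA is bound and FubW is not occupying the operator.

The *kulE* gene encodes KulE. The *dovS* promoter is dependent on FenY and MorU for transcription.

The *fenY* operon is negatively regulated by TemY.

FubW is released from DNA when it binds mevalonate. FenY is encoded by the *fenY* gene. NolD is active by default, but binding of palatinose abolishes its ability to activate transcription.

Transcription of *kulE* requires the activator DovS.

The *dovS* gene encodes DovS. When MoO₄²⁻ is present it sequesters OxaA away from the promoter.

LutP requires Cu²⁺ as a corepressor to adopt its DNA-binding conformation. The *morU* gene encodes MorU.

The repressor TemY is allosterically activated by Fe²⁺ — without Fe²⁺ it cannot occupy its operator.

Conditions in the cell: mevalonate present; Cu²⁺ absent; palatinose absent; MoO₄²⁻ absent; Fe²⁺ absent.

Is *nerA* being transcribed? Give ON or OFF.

Cu²⁺ is absent, so LutP is inactive.
Fe²⁺ is absent, so TemY is inactive.
With no repressor bound, *fenY* is transcribed.
So FenY is produced and active.
Mevalonate is present, so FubW is inactive.
MoO₄²⁻ is absent, so OxaA is active.
No repressor is bound and OxaA is active, so *morU* is transcribed.
So MorU is produced and active.
No repressor is bound and FenY and MorU are active, so *dovS* is transcribed.
So DovS is produced and active.
No repressor is bound and DovS is active, so *kulE* is transcribed.
So KulE is produced and active.
Palatinose is absent, so NolD is active.
No repressor is bound and KulE and NolD are active, so *nerA* is transcribed.

ON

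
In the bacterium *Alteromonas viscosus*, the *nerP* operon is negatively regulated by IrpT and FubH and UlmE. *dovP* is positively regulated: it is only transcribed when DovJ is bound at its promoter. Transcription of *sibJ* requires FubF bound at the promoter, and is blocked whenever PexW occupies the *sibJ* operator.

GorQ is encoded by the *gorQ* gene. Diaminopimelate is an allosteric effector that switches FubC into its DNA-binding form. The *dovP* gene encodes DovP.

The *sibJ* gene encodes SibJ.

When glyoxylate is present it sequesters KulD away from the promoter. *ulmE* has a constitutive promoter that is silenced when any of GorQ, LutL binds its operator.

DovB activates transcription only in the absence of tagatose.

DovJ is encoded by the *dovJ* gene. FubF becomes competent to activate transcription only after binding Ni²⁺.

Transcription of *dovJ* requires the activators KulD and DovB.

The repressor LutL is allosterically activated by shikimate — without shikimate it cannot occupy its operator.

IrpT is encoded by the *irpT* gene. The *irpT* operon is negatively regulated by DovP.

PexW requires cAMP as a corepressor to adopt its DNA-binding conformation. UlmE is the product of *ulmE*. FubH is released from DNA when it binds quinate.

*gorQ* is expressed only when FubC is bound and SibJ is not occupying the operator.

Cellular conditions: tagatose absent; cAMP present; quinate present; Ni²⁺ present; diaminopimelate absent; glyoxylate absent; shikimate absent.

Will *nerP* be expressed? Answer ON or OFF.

OFF

Glyoxylate is absent, so KulD is active.
Tagatose is absent, so DovB is active.
No repressor is bound and KulD and DovB are active, so *dovJ* is transcribed.
So DovJ is produced and active.
No repressor is bound and DovJ is active, so *dovP* is transcribed.
So DovP is produced and active.
With repressor DovP bound, *irpT* is not transcribed.
So IrpT is not produced.
Quinate is present, so FubH is inactive.
Ni²⁺ is present, so FubF is active.
cAMP is present, so PexW is active.
With repressor PexW bound, *sibJ* is not transcribed.
So SibJ is not produced.
Diaminopimelate is absent, so FubC is inactive.
Required activator FubC is absent, so *gorQ* is not transcribed.
So GorQ is not produced.
Shikimate is absent, so LutL is inactive.
With no repressor bound, *ulmE* is transcribed.
So UlmE is produced and active.
With repressor UlmE bound, *nerP* is not transcribed.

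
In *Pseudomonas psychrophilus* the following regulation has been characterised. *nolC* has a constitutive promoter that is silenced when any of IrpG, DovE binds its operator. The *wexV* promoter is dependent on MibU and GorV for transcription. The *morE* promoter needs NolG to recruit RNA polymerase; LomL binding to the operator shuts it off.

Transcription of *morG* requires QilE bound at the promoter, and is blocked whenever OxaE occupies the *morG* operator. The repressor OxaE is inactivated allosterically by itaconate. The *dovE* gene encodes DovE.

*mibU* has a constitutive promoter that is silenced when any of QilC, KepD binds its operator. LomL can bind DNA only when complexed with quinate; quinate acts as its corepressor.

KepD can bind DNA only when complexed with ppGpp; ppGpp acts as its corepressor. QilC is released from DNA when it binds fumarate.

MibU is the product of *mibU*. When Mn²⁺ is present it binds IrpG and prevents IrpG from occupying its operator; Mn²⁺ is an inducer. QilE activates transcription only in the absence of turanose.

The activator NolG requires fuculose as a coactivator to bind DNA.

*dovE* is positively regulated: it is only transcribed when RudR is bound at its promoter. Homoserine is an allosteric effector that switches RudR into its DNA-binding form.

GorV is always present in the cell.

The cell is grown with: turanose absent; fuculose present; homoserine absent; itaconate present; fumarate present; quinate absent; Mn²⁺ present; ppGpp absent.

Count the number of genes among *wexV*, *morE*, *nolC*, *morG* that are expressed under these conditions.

Fumarate is present, so QilC is inactive.
ppGpp is absent, so KepD is inactive.
With no repressor bound, *mibU* is transcribed.
So MibU is produced and active.
GorV is produced constitutively and is active.
No repressor is bound and MibU and GorV are active, so *wexV* is transcribed.
→ *wexV* is ON.
Fuculose is present, so NolG is active.
Quinate is absent, so LomL is inactive.
No repressor is bound and NolG is active, so *morE* is transcribed.
→ *morE* is ON.
Mn²⁺ is present, so IrpG is inactive.
Homoserine is absent, so RudR is inactive.
Required activator RudR is absent, so *dovE* is not transcribed.
So DovE is not produced.
With no repressor bound, *nolC* is transcribed.
→ *nolC* is ON.
Turanose is absent, so QilE is active.
Itaconate is present, so OxaE is inactive.
No repressor is bound and QilE is active, so *morG* is transcribed.
→ *morG* is ON.
4 of the 4 genes are transcribed.

4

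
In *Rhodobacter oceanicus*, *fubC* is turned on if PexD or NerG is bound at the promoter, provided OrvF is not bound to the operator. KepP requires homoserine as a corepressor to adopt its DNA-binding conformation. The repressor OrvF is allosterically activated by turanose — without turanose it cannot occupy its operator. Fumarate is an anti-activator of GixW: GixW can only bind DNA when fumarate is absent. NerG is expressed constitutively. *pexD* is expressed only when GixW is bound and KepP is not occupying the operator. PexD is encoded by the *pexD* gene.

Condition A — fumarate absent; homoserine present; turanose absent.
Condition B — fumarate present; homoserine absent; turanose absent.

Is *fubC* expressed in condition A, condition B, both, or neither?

Condition A:
Fumarate is absent, so GixW is active.
Homoserine is present, so KepP is active.
With repressor KepP bound, *pexD* is not transcribed.
So PexD is not produced.
Turanose is absent, so OrvF is inactive.
NerG is produced constitutively and is active.
Activator NerG is present, so *fubC* is transcribed.
→ *fubC* is ON in A.
Condition B:
Fumarate is present, so GixW is inactive.
Homoserine is absent, so KepP is inactive.
Required activator GixW is absent, so *pexD* is not transcribed.
So PexD is not produced.
Turanose is absent, so OrvF is inactive.
NerG is produced constitutively and is active.
Activator NerG is present, so *fubC* is transcribed.
→ *fubC* is ON in B.

both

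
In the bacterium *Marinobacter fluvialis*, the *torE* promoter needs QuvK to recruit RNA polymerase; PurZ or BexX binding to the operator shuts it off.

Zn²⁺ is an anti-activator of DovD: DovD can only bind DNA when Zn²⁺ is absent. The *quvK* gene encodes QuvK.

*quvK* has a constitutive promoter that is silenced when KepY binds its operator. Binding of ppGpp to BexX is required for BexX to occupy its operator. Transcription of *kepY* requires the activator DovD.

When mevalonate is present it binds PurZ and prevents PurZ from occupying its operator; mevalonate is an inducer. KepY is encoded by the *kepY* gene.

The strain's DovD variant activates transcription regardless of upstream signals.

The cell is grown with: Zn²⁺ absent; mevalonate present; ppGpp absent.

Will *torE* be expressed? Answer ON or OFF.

OFF

Mevalonate is present, so PurZ is inactive.
ppGpp is absent, so BexX is inactive.
DovD is constitutively active in this strain.
No repressor is bound and DovD is active, so *kepY* is transcribed.
So KepY is produced and active.
With repressor KepY bound, *quvK* is not transcribed.
So QuvK is not produced.
Required activator QuvK is absent, so *torE* is not transcribed.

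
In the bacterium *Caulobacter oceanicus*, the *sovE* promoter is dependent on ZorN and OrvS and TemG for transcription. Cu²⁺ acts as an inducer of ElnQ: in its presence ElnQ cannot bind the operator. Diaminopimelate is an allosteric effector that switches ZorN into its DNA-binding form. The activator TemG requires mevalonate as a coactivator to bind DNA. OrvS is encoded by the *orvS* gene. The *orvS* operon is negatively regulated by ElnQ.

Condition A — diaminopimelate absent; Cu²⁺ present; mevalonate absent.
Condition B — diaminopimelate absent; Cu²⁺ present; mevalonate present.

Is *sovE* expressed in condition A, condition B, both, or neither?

neither

Condition A:
Diaminopimelate is absent, so ZorN is inactive.
Cu²⁺ is present, so ElnQ is inactive.
With no repressor bound, *orvS* is transcribed.
So OrvS is produced and active.
Mevalonate is absent, so TemG is inactive.
Required activator ZorN is absent, so *sovE* is not transcribed.
→ *sovE* is OFF in A.
Condition B:
Diaminopimelate is absent, so ZorN is inactive.
Cu²⁺ is present, so ElnQ is inactive.
With no repressor bound, *orvS* is transcribed.
So OrvS is produced and active.
Mevalonate is present, so TemG is active.
Required activator ZorN is absent, so *sovE* is not transcribed.
→ *sovE* is OFF in B.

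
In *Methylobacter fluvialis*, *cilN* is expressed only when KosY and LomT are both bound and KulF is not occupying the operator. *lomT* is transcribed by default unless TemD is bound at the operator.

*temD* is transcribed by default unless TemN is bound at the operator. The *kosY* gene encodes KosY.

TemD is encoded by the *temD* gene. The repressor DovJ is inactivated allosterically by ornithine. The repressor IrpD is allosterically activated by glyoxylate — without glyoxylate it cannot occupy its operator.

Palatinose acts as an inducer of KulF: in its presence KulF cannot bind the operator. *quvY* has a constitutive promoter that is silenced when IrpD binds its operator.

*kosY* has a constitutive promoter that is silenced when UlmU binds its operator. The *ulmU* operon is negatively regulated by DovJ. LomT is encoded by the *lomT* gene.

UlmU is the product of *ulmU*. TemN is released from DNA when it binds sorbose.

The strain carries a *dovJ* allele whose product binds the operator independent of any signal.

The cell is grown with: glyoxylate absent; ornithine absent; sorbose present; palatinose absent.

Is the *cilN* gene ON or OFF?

Palatinose is absent, so KulF is active.
DovJ is constitutively active in this strain.
With repressor DovJ bound, *ulmU* is not transcribed.
So UlmU is not produced.
With no repressor bound, *kosY* is transcribed.
So KosY is produced and active.
Sorbose is present, so TemN is inactive.
With no repressor bound, *temD* is transcribed.
So TemD is produced and active.
With repressor TemD bound, *lomT* is not transcribed.
So LomT is not produced.
With repressor KulF bound, *cilN* is not transcribed.

OFF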